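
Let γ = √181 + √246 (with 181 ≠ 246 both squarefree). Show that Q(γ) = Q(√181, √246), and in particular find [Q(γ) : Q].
[Q(γ) : Q] = 4 (equivalently, Q(γ) = Q(√181, √246))

Obviously Q(γ) ⊆ Q(√181, √246), and [Q(√181, √246):Q] = 4 (since 181, 246 are distinct squarefree integers > 1 with 44526 not a perfect square). To show equality we compute the minimal polynomial of γ. From γ = √181 + √246: γ^2 = 181 + 2√(44526) + 246 = 427 + 2√(44526), so γ^2 - 427 = 2√(44526); squaring, (γ^2 - 427)^2 = 4·44526, i.e. γ^4 - 854γ^2 + 182329 - 178104 = 0, i.e. γ^4 - 854γ^2 + 4225 = 0. So γ is a root of x^4 - 854x^2 + 4225. This polynomial is irreducible over Q: it has no rational root (each ±√181 ± √246 is irrational), and any factorization into two quadratics over Q would force √(44526) ∈ Q (pairing opposite roots) or √181, √246 ∈ Q (other pairings), all impossible. Hence [Q(γ):Q] = 4 = [Q(√181, √246):Q], so Q(γ) = Q(√181, √246).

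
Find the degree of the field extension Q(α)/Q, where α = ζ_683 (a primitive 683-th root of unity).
[Q(α):Q] = 682

The minimal polynomial of ζ_683 over Q is the 683-th cyclotomic polynomial Φ_683(x), which is irreducible over Q and has degree φ(683) = 682. Hence [Q(α):Q] = φ(683) = 682.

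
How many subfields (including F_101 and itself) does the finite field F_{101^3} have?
F_{101^3} has 2 subfields

The subfields of F_{p^n} are exactly the fields F_{p^d} for d | n (each is the fixed field of the unique index-d subgroup of Gal(F_{p^n}/F_p) ≅ Z/nZ). The divisors of n = 3 are {1, 3}, giving 2 subfields: F_{101^1}, F_{101^3}.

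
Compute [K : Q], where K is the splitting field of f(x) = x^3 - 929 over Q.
[K : Q] = 6

The roots of x^3 - 929 are ∛929, ω∛929, ω^2∛929 where ω = e^(2πi/3) is a primitive cube root of unity, so K = Q(∛929, ω). Now [Q(∛929):Q] = 3 (since 929 is not a perfect cube, x^3 - 929 is irreducible) and [Q(ω):Q] = 2. Both 2 and 3 divide [K:Q], and [K:Q] ≤ 3·2 = 6, so [K:Q] = 6. (Equivalently: Q(∛929) ⊂ R but ω ∉ R, so [K : Q(∛929)] = 2.)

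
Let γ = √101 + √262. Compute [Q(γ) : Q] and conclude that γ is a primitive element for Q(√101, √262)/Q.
[Q(γ) : Q] = 4 (equivalently, Q(γ) = Q(√101, √262))

Obviously Q(γ) ⊆ Q(√101, √262), and [Q(√101, √262):Q] = 4 (since 101, 262 are distinct squarefree integers > 1 with 26462 not a perfect square). To show equality we compute the minimal polynomial of γ. From γ = √101 + √262: γ^2 = 101 + 2√(26462) + 262 = 363 + 2√(26462), so γ^2 - 363 = 2√(26462); squaring, (γ^2 - 363)^2 = 4·26462, i.e. γ^4 - 726γ^2 + 131769 - 105848 = 0, i.e. γ^4 - 726γ^2 + 25921 = 0. So γ is a root of x^4 - 726x^2 + 25921. This polynomial is irreducible over Q: it has no rational root (each ±√101 ± √262 is irrational), and any factorization into two quadratics over Q would force √(26462) ∈ Q (pairing opposite roots) or √101, √262 ∈ Q (other pairings), all impossible. Hence [Q(γ):Q] = 4 = [Q(√101, √262):Q], so Q(γ) = Q(√101, √262).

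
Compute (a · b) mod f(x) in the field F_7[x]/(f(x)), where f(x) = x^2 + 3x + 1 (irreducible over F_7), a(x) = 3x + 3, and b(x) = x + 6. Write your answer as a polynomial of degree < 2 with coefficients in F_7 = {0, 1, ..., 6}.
a · b ≡ 5x + 1 (mod f(x))

Multiply in F_7[x]: a(x)·b(x) = (3x + 3)·(x + 6) = 3x^2 + 4. This has degree ≥ 2, so divide by f(x) over F_7: 3x^2 + 4 = (3)·(x^2 + 3x + 1) + (5x + 1). Hence a·b ≡ 5x + 1 (mod f). (F_7[x]/(f) is a field with 7^2 = 49 elements since f is irreducible of degree 2.)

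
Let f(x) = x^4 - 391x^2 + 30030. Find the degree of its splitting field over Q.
[K : Q] = 4

Solving the quadratic in x^2: x^2 = (391 ± √(391^2 - 4·30030))/2 = (391 ± √32761)/2 = (391 ± 181)/2, giving x^2 = 105 or x^2 = 286. So f(x) = (x^2 - 105)(x^2 - 286) and the roots of f are ±√105, ±√286. Hence the splitting field is K = Q(√105, √286). Since 105 and 286 are distinct squarefree integers > 1, their product 30030 is not a perfect square, so √286 ∉ Q(√105). By the tower law [K:Q] = [Q(√105,√286):Q(√105)] · [Q(√105):Q] = 2 · 2 = 4.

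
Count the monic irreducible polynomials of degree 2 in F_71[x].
There are 2485 monic irreducible polynomials of degree 2 over F_71

Each element of F_{71^2} that lies in no proper subfield is a root of exactly one monic irreducible of degree 2 over F_71, and each such polynomial has 2 distinct roots in F_{71^2}. By Möbius inversion the count is N_71(2) = (1/2) Σ_{d|2} μ(2/d) · 71^d = (1/2)(μ(2)·71^1 + μ(1)·71^2) = 4970/2 = 2485.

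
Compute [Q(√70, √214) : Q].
[Q(√70, √214) : Q] = 4

[Q(√70):Q] = 2 (min poly x^2 - 70, irreducible since 70 is squarefree > 1). For the top step, suppose √214 ∈ Q(√70), say √214 = c + d√70 with c, d ∈ Q. Squaring: 214 = c^2 + 70d^2 + 2cd√70. Since √70 ∉ Q this forces 2cd = 0. If d = 0 then √214 = c ∈ Q, contradicting 214 squarefree > 1. If c = 0 then 214 = 70d^2, so 70·214 = (70d)^2 is a perfect square in Q — but 70·214 = 14980 is not a perfect square (since 70 and 214 are distinct squarefree integers). Contradiction. Hence √214 ∉ Q(√70), so x^2 - 214 stays irreducible over Q(√70) and [Q(√70, √214) : Q(√70)] = 2. By the tower law, [Q(√70, √214) : Q] = 2 · 2 = 4.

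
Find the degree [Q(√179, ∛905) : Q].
[Q(√179, ∛905) : Q] = 6

Let L = Q(√179, ∛905). Since Q(√179) ⊂ L and [Q(√179):Q] = 2, the tower law gives 2 | [L:Q]. Likewise Q(∛905) ⊂ L with [Q(∛905):Q] = 3 (because 905 is not a perfect cube), so 3 | [L:Q]. As gcd(2,3) = 1, [L:Q] is divisible by 6. Conversely L is generated over Q by √179 and ∛905, so [L:Q] ≤ 2·3 = 6. Therefore [Q(√179, ∛905) : Q] = 6.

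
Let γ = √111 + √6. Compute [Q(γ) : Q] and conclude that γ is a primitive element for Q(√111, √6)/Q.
[Q(γ) : Q] = 4 (equivalently, Q(γ) = Q(√111, √6))

Obviously Q(γ) ⊆ Q(√111, √6), and [Q(√111, √6):Q] = 4 (since 111, 6 are distinct squarefree integers > 1 with 666 not a perfect square). To show equality we compute the minimal polynomial of γ. From γ = √111 + √6: γ^2 = 111 + 2√(666) + 6 = 117 + 2√(666), so γ^2 - 117 = 2√(666); squaring, (γ^2 - 117)^2 = 4·666, i.e. γ^4 - 234γ^2 + 13689 - 2664 = 0, i.e. γ^4 - 234γ^2 + 11025 = 0. So γ is a root of x^4 - 234x^2 + 11025. This polynomial is irreducible over Q: it has no rational root (each ±√111 ± √6 is irrational), and any factorization into two quadratics over Q would force √(666) ∈ Q (pairing opposite roots) or √111, √6 ∈ Q (other pairings), all impossible. Hence [Q(γ):Q] = 4 = [Q(√111, √6):Q], so Q(γ) = Q(√111, √6).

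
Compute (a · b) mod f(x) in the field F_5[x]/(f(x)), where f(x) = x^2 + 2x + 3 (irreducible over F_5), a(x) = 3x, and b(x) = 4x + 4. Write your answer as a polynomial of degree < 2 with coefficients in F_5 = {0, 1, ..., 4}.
a · b ≡ 3x + 4 (mod f(x))

Multiply in F_5[x]: a(x)·b(x) = (3x)·(4x + 4) = 2x^2 + 2x. This has degree ≥ 2, so divide by f(x) over F_5: 2x^2 + 2x = (2)·(x^2 + 2x + 3) + (3x + 4). Hence a·b ≡ 3x + 4 (mod f). (F_5[x]/(f) is a field with 5^2 = 25 elements since f is irreducible of degree 2.)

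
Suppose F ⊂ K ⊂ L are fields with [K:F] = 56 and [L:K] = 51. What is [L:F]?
[L:F] = 2856

The tower law says that for any tower of field extensions F ⊂ K ⊂ L with finite degrees, [L:F] = [L:K] · [K:F]. Here this gives [L:F] = 51 · 56 = 2856.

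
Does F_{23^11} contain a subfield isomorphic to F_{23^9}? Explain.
No: F_{23^9} is not a subfield of F_{23^11}

F_{p^m} embeds in F_{p^n} iff m | n. Here 9 ∤ 11 (since 11 = 1·9 + 2 with remainder 2 ≠ 0), so F_{23^9} is not a subfield of F_{23^11}. Equivalently: if it were, the tower law would give 9 = [F_{23^9}:F_23] dividing [F_{23^11}:F_23] = 11, contradiction.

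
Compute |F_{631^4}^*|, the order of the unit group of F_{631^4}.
|F_{631^4}^*| = 158532181920

F_{631^4} has 631^4 = 158532181921 elements; its multiplicative group consists of all nonzero elements, so |F_{631^4}^*| = 158532181921 - 1 = 158532181920. (It is cyclic since any finite subgroup of the multiplicative group of a field is cyclic.)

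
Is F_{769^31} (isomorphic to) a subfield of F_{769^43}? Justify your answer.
No: F_{769^31} is not a subfield of F_{769^43}

F_{p^m} embeds in F_{p^n} iff m | n. Here 31 ∤ 43 (since 43 = 1·31 + 12 with remainder 12 ≠ 0), so F_{769^31} is not a subfield of F_{769^43}. Equivalently: if it were, the tower law would give 31 = [F_{769^31}:F_769] dividing [F_{769^43}:F_769] = 43, contradiction.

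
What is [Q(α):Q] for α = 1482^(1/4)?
[Q(α):Q] = 4

α is a root of x^4 - 1482. By Eisenstein's criterion at the prime p = 2 (which divides the constant term 1482 but p^2 = 4 does not, since 1482 is squarefree), x^4 - 1482 is irreducible over Q. Hence [Q(α):Q] = 4.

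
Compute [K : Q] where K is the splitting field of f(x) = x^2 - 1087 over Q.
[K : Q] = 2

f(x) = x^2 - 1087 factors as (x - √1087)(x + √1087). The splitting field is K = Q(√1087). Since 1087 is squarefree and > 1, it is not a perfect square, so x^2 - 1087 is irreducible over Q and [Q(√1087) : Q] = 2. Hence [K : Q] = 2.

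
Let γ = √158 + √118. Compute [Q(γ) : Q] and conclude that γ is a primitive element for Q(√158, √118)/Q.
[Q(γ) : Q] = 4 (equivalently, Q(γ) = Q(√158, √118))

Obviously Q(γ) ⊆ Q(√158, √118), and [Q(√158, √118):Q] = 4 (since 158, 118 are distinct squarefree integers > 1 with 18644 not a perfect square). To show equality we compute the minimal polynomial of γ. From γ = √158 + √118: γ^2 = 158 + 2√(18644) + 118 = 276 + 2√(18644), so γ^2 - 276 = 2√(18644); squaring, (γ^2 - 276)^2 = 4·18644, i.e. γ^4 - 552γ^2 + 76176 - 74576 = 0, i.e. γ^4 - 552γ^2 + 1600 = 0. So γ is a root of x^4 - 552x^2 + 1600. This polynomial is irreducible over Q: it has no rational root (each ±√158 ± √118 is irrational), and any factorization into two quadratics over Q would force √(18644) ∈ Q (pairing opposite roots) or √158, √118 ∈ Q (other pairings), all impossible. Hence [Q(γ):Q] = 4 = [Q(√158, √118):Q], so Q(γ) = Q(√158, √118).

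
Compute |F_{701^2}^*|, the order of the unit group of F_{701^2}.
|F_{701^2}^*| = 491400

F_{701^2} has 701^2 = 491401 elements; its multiplicative group consists of all nonzero elements, so |F_{701^2}^*| = 491401 - 1 = 491400. (It is cyclic since any finite subgroup of the multiplicative group of a field is cyclic.)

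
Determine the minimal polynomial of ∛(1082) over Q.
m_α(x) = x^3 - 1082

α satisfies α^3 = 1082, so x^3 - 1082 annihilates α. By the rational root test, a rational root p/q (in lowest terms) of x^3 - 1082 would satisfy p^3 = 1082 q^3, forcing q = 1 and p^3 = 1082; but 1082 is not a perfect cube, contradiction. A monic cubic over Q with no rational root is irreducible (any nontrivial factorization would include a linear factor). Hence x^3 - 1082 is the minimal polynomial of α, and in particular [Q(α):Q] = 3.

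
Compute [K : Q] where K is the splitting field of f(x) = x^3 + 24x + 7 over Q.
[K : Q] = 6

By the rational root test, any rational root of the monic integer polynomial f(x) = x^3 + 24x + 7 must be an integer dividing the constant term 7, i.e. one of ±{1, 7}. Evaluating: f(1) = 32, f(-1) = -18, f(7) = 518, f(-7) = -504; none is 0, so f has no rational root and is therefore irreducible over Q (a cubic with no linear factor over a field is irreducible). For an irreducible cubic, the Galois group is A_3 or S_3 according as the discriminant disc(f) = -4a^3 - 27b^2 = -4·(24)^3 - 27·(7)^2 = -56619 is or is not a square in Q. Here disc(f) = -56619 is not a perfect square in Q, so the Galois group of f over Q is not contained in A_3 and must be all of S_3. The splitting field has degree |S_3| = 6 over Q, so [K : Q] = 6.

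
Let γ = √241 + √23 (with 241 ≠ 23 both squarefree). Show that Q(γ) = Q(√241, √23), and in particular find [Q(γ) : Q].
[Q(γ) : Q] = 4 (equivalently, Q(γ) = Q(√241, √23))

Obviously Q(γ) ⊆ Q(√241, √23), and [Q(√241, √23):Q] = 4 (since 241, 23 are distinct squarefree integers > 1 with 5543 not a perfect square). To show equality we compute the minimal polynomial of γ. From γ = √241 + √23: γ^2 = 241 + 2√(5543) + 23 = 264 + 2√(5543), so γ^2 - 264 = 2√(5543); squaring, (γ^2 - 264)^2 = 4·5543, i.e. γ^4 - 528γ^2 + 69696 - 22172 = 0, i.e. γ^4 - 528γ^2 + 47524 = 0. So γ is a root of x^4 - 528x^2 + 47524. This polynomial is irreducible over Q: it has no rational root (each ±√241 ± √23 is irrational), and any factorization into two quadratics over Q would force √(5543) ∈ Q (pairing opposite roots) or √241, √23 ∈ Q (other pairings), all impossible. Hence [Q(γ):Q] = 4 = [Q(√241, √23):Q], so Q(γ) = Q(√241, √23).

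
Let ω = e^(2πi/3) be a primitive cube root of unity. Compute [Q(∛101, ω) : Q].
[Q(∛101, ω) : Q] = 6

[Q(∛101):Q] = 3 (min poly x^3 - 101, irreducible since 101 is not a perfect cube). [Q(ω):Q] = 2 (min poly x^2 + x + 1). Since Q(∛101) ⊂ R and ω ∉ R, we have ω ∉ Q(∛101), so x^2 + x + 1 remains irreducible over Q(∛101) and [Q(∛101, ω) : Q(∛101)] = 2. By the tower law, [Q(∛101, ω) : Q] = 3 · 2 = 6. (In fact Q(∛101, ω) is the splitting field of x^3 - 101 over Q.)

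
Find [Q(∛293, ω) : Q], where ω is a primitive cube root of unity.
[Q(∛293, ω) : Q] = 6

[Q(∛293):Q] = 3 (min poly x^3 - 293, irreducible since 293 is not a perfect cube). [Q(ω):Q] = 2 (min poly x^2 + x + 1). Since Q(∛293) ⊂ R and ω ∉ R, we have ω ∉ Q(∛293), so x^2 + x + 1 remains irreducible over Q(∛293) and [Q(∛293, ω) : Q(∛293)] = 2. By the tower law, [Q(∛293, ω) : Q] = 3 · 2 = 6. (In fact Q(∛293, ω) is the splitting field of x^3 - 293 over Q.)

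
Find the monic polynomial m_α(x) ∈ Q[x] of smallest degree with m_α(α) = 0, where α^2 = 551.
m_α(x) = x^2 - 551

α satisfies α^2 - 551 = 0, so x^2 - 551 annihilates α. Since d = 551 is squarefree and ≠ 1, it is not a perfect square in Q, so x^2 - 551 has no rational root and is therefore irreducible over Q (a degree-2 polynomial over a field is irreducible iff it has no root). Hence m_α(x) = x^2 - 551.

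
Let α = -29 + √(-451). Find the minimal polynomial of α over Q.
m_α(x) = x^2 + 58x + 1292

From α + 29 = √(-451), squaring gives (α + 29)^2 = -451, i.e. α^2 + 58α + 841 = -451, so α^2 + 58α + 1292 = 0. The discriminant of x^2 + 58x + 1292 is (58)^2 - 4·(1292) = 3364 - 5168 = -1804, and 4·(-451) is not a perfect square in Q since -451 is squarefree and ≠ 1. Hence x^2 + 58x + 1292 is irreducible over Q and is the minimal polynomial of α.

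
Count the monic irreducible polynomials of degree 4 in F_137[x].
There are 88064148 monic irreducible polynomials of degree 4 over F_137

Each element of F_{137^4} that lies in no proper subfield is a root of exactly one monic irreducible of degree 4 over F_137, and each such polynomial has 4 distinct roots in F_{137^4}. By Möbius inversion the count is N_137(4) = (1/4) Σ_{d|4} μ(4/d) · 137^d = (1/4)(μ(4)·137^1 + μ(2)·137^2 + μ(1)·137^4) = 352256592/4 = 88064148.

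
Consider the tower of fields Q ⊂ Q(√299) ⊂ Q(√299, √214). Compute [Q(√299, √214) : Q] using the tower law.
[Q(√299, √214) : Q] = 4

[Q(√299):Q] = 2 (min poly x^2 - 299, irreducible since 299 is squarefree > 1). For the top step, suppose √214 ∈ Q(√299), say √214 = c + d√299 with c, d ∈ Q. Squaring: 214 = c^2 + 299d^2 + 2cd√299. Since √299 ∉ Q this forces 2cd = 0. If d = 0 then √214 = c ∈ Q, contradicting 214 squarefree > 1. If c = 0 then 214 = 299d^2, so 299·214 = (299d)^2 is a perfect square in Q — but 299·214 = 63986 is not a perfect square (since 299 and 214 are distinct squarefree integers). Contradiction. Hence √214 ∉ Q(√299), so x^2 - 214 stays irreducible over Q(√299) and [Q(√299, √214) : Q(√299)] = 2. By the tower law, [Q(√299, √214) : Q] = 2 · 2 = 4.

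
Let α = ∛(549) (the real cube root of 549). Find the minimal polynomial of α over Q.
m_α(x) = x^3 - 549

α satisfies α^3 = 549, so x^3 - 549 annihilates α. By the rational root test, a rational root p/q (in lowest terms) of x^3 - 549 would satisfy p^3 = 549 q^3, forcing q = 1 and p^3 = 549; but 549 is not a perfect cube, contradiction. A monic cubic over Q with no rational root is irreducible (any nontrivial factorization would include a linear factor). Hence x^3 - 549 is the minimal polynomial of α, and in particular [Q(α):Q] = 3.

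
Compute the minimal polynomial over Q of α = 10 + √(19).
m_α(x) = x^2 - 20x + 81

From α - 10 = √(19), squaring gives (α - 10)^2 = 19, i.e. α^2 - 20α + 100 = 19, so α^2 - 20α + 81 = 0. The discriminant of x^2 - 20x + 81 is (-20)^2 - 4·(81) = 400 - 324 = 76, and 4·(19) is not a perfect square in Q since 19 is squarefree and ≠ 1. Hence x^2 - 20x + 81 is irreducible over Q and is the minimal polynomial of α.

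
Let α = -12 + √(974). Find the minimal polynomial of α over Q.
m_α(x) = x^2 + 24x - 830

From α + 12 = √(974), squaring gives (α + 12)^2 = 974, i.e. α^2 + 24α + 144 = 974, so α^2 + 24α - 830 = 0. The discriminant of x^2 + 24x - 830 is (24)^2 - 4·(-830) = 576 + 3320 = 3896, and 4·(974) is not a perfect square in Q since 974 is squarefree and ≠ 1. Hence x^2 + 24x - 830 is irreducible over Q and is the minimal polynomial of α.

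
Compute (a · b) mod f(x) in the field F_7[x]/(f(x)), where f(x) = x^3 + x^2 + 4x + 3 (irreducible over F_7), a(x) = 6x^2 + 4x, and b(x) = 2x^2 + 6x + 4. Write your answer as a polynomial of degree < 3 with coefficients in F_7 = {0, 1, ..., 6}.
a · b ≡ 3x^2 + 6x + 2 (mod f(x))

Multiply in F_7[x]: a(x)·b(x) = (6x^2 + 4x)·(2x^2 + 6x + 4) = 5x^4 + 2x^3 + 6x^2 + 2x. This has degree ≥ 3, so divide by f(x) over F_7: 5x^4 + 2x^3 + 6x^2 + 2x = (5x + 4)·(x^3 + x^2 + 4x + 3) + (3x^2 + 6x + 2). Hence a·b ≡ 3x^2 + 6x + 2 (mod f). (F_7[x]/(f) is a field with 7^3 = 343 elements since f is irreducible of degree 3.)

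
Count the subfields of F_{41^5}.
F_{41^5} has 2 subfields

The subfields of F_{p^n} are exactly the fields F_{p^d} for d | n (each is the fixed field of the unique index-d subgroup of Gal(F_{p^n}/F_p) ≅ Z/nZ). The divisors of n = 5 are {1, 5}, giving 2 subfields: F_{41^1}, F_{41^5}.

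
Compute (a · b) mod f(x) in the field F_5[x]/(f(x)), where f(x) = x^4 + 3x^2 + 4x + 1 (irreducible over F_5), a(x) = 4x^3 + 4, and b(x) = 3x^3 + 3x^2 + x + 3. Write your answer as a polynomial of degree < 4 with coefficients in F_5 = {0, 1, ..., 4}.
a · b ≡ 3x^2 + 4 (mod f(x))

Multiply in F_5[x]: a(x)·b(x) = (4x^3 + 4)·(3x^3 + 3x^2 + x + 3) = 2x^6 + 2x^5 + 4x^4 + 4x^3 + 2x^2 + 4x + 2. This has degree ≥ 4, so divide by f(x) over F_5: 2x^6 + 2x^5 + 4x^4 + 4x^3 + 2x^2 + 4x + 2 = (2x^2 + 2x + 3)·(x^4 + 3x^2 + 4x + 1) + (3x^2 + 4). Hence a·b ≡ 3x^2 + 4 (mod f). (F_5[x]/(f) is a field with 5^4 = 625 elements since f is irreducible of degree 4.)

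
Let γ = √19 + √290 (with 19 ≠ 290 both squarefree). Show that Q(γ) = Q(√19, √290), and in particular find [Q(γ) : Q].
[Q(γ) : Q] = 4 (equivalently, Q(γ) = Q(√19, √290))

Obviously Q(γ) ⊆ Q(√19, √290), and [Q(√19, √290):Q] = 4 (since 19, 290 are distinct squarefree integers > 1 with 5510 not a perfect square). To show equality we compute the minimal polynomial of γ. From γ = √19 + √290: γ^2 = 19 + 2√(5510) + 290 = 309 + 2√(5510), so γ^2 - 309 = 2√(5510); squaring, (γ^2 - 309)^2 = 4·5510, i.e. γ^4 - 618γ^2 + 95481 - 22040 = 0, i.e. γ^4 - 618γ^2 + 73441 = 0. So γ is a root of x^4 - 618x^2 + 73441. This polynomial is irreducible over Q: it has no rational root (each ±√19 ± √290 is irrational), and any factorization into two quadratics over Q would force √(5510) ∈ Q (pairing opposite roots) or √19, √290 ∈ Q (other pairings), all impossible. Hence [Q(γ):Q] = 4 = [Q(√19, √290):Q], so Q(γ) = Q(√19, √290).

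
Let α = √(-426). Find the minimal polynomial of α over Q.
m_α(x) = x^2 + 426

α satisfies α^2 + 426 = 0, so x^2 + 426 annihilates α. Since d = -426 is squarefree and ≠ 1, it is not a perfect square in Q, so x^2 + 426 has no rational root and is therefore irreducible over Q (a degree-2 polynomial over a field is irreducible iff it has no root). Hence m_α(x) = x^2 + 426.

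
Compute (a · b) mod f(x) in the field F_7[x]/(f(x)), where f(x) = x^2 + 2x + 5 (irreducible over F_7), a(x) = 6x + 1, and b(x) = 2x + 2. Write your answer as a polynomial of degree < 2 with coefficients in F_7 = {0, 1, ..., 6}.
a · b ≡ 4x + 5 (mod f(x))

Multiply in F_7[x]: a(x)·b(x) = (6x + 1)·(2x + 2) = 5x^2 + 2. This has degree ≥ 2, so divide by f(x) over F_7: 5x^2 + 2 = (5)·(x^2 + 2x + 5) + (4x + 5). Hence a·b ≡ 4x + 5 (mod f). (F_7[x]/(f) is a field with 7^2 = 49 elements since f is irreducible of degree 2.)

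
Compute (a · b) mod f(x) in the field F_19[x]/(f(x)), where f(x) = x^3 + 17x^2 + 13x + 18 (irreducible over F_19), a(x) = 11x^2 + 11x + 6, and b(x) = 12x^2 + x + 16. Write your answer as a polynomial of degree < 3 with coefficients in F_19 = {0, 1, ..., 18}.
a · b ≡ 3x^2 + x + 9 (mod f(x))

Multiply in F_19[x]: a(x)·b(x) = (11x^2 + 11x + 6)·(12x^2 + x + 16) = 18x^4 + 10x^3 + 12x^2 + 11x + 1. This has degree ≥ 3, so divide by f(x) over F_19: 18x^4 + 10x^3 + 12x^2 + 11x + 1 = (18x + 8)·(x^3 + 17x^2 + 13x + 18) + (3x^2 + x + 9). Hence a·b ≡ 3x^2 + x + 9 (mod f). (F_19[x]/(f) is a field with 19^3 = 6859 elements since f is irreducible of degree 3.)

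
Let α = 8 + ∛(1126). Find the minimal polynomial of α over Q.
m_α(x) = x^3 - 24x^2 + 192x - 1638

Set β = α - 8 = ∛(1126), so β^3 = 1126. Then (α - 8)^3 - 1126 = 0, i.e. α is a root of g(x) = (x - 8)^3 - 1126 = x^3 - 24x^2 + 192x - 1638. Since g(x) = h(x - 8) where h(x) = x^3 - 1126, and h is irreducible over Q (because 1126 is not a perfect cube, so h has no rational root, and a monic cubic with no rational root is irreducible), g is also irreducible (irreducibility is preserved under the substitution x → x - 8). Hence m_α(x) = x^3 - 24x^2 + 192x - 1638.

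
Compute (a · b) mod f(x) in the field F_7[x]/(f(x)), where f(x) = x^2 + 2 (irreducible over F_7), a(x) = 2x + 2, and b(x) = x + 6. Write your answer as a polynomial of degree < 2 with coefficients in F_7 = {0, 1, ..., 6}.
a · b ≡ 1 (mod f(x))

Multiply in F_7[x]: a(x)·b(x) = (2x + 2)·(x + 6) = 2x^2 + 5. This has degree ≥ 2, so divide by f(x) over F_7: 2x^2 + 5 = (2)·(x^2 + 2) + (1). Hence a·b ≡ 1 (mod f). (F_7[x]/(f) is a field with 7^2 = 49 elements since f is irreducible of degree 2.)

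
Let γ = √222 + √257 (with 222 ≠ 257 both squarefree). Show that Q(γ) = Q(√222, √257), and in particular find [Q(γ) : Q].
[Q(γ) : Q] = 4 (equivalently, Q(γ) = Q(√222, √257))

Obviously Q(γ) ⊆ Q(√222, √257), and [Q(√222, √257):Q] = 4 (since 222, 257 are distinct squarefree integers > 1 with 57054 not a perfect square). To show equality we compute the minimal polynomial of γ. From γ = √222 + √257: γ^2 = 222 + 2√(57054) + 257 = 479 + 2√(57054), so γ^2 - 479 = 2√(57054); squaring, (γ^2 - 479)^2 = 4·57054, i.e. γ^4 - 958γ^2 + 229441 - 228216 = 0, i.e. γ^4 - 958γ^2 + 1225 = 0. So γ is a root of x^4 - 958x^2 + 1225. This polynomial is irreducible over Q: it has no rational root (each ±√222 ± √257 is irrational), and any factorization into two quadratics over Q would force √(57054) ∈ Q (pairing opposite roots) or √222, √257 ∈ Q (other pairings), all impossible. Hence [Q(γ):Q] = 4 = [Q(√222, √257):Q], so Q(γ) = Q(√222, √257).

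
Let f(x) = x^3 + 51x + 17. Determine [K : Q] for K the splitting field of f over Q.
[K : Q] = 6

By the rational root test, any rational root of the monic integer polynomial f(x) = x^3 + 51x + 17 must be an integer dividing the constant term 17, i.e. one of ±{1, 17}. Evaluating: f(1) = 69, f(-1) = -35, f(17) = 5797, f(-17) = -5763; none is 0, so f has no rational root and is therefore irreducible over Q (a cubic with no linear factor over a field is irreducible). For an irreducible cubic, the Galois group is A_3 or S_3 according as the discriminant disc(f) = -4a^3 - 27b^2 = -4·(51)^3 - 27·(17)^2 = -538407 is or is not a square in Q. Here disc(f) = -538407 is not a perfect square in Q, so the Galois group of f over Q is not contained in A_3 and must be all of S_3. The splitting field has degree |S_3| = 6 over Q, so [K : Q] = 6.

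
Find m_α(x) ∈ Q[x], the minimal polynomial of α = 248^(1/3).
m_α(x) = x^3 - 248

α satisfies α^3 = 248, so x^3 - 248 annihilates α. By the rational root test, a rational root p/q (in lowest terms) of x^3 - 248 would satisfy p^3 = 248 q^3, forcing q = 1 and p^3 = 248; but 248 is not a perfect cube, contradiction. A monic cubic over Q with no rational root is irreducible (any nontrivial factorization would include a linear factor). Hence x^3 - 248 is the minimal polynomial of α, and in particular [Q(α):Q] = 3.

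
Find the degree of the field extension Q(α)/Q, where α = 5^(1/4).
[Q(α):Q] = 4

α is a root of x^4 - 5. By Eisenstein's criterion at the prime p = 5 (which divides the constant term 5 but p^2 = 25 does not, since 5 is squarefree), x^4 - 5 is irreducible over Q. Hence [Q(α):Q] = 4.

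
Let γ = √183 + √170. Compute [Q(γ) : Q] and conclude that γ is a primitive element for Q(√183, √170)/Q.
[Q(γ) : Q] = 4 (equivalently, Q(γ) = Q(√183, √170))

Obviously Q(γ) ⊆ Q(√183, √170), and [Q(√183, √170):Q] = 4 (since 183, 170 are distinct squarefree integers > 1 with 31110 not a perfect square). To show equality we compute the minimal polynomial of γ. From γ = √183 + √170: γ^2 = 183 + 2√(31110) + 170 = 353 + 2√(31110), so γ^2 - 353 = 2√(31110); squaring, (γ^2 - 353)^2 = 4·31110, i.e. γ^4 - 706γ^2 + 124609 - 124440 = 0, i.e. γ^4 - 706γ^2 + 169 = 0. So γ is a root of x^4 - 706x^2 + 169. This polynomial is irreducible over Q: it has no rational root (each ±√183 ± √170 is irrational), and any factorization into two quadratics over Q would force √(31110) ∈ Q (pairing opposite roots) or √183, √170 ∈ Q (other pairings), all impossible. Hence [Q(γ):Q] = 4 = [Q(√183, √170):Q], so Q(γ) = Q(√183, √170).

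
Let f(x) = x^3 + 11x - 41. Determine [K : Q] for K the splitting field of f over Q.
[K : Q] = 6

By the rational root test, any rational root of the monic integer polynomial f(x) = x^3 + 11x - 41 must be an integer dividing the constant term -41, i.e. one of ±{1, 41}. Evaluating: f(1) = -29, f(-1) = -53, f(41) = 69331, f(-41) = -69413; none is 0, so f has no rational root and is therefore irreducible over Q (a cubic with no linear factor over a field is irreducible). For an irreducible cubic, the Galois group is A_3 or S_3 according as the discriminant disc(f) = -4a^3 - 27b^2 = -4·(11)^3 - 27·(-41)^2 = -50711 is or is not a square in Q. Here disc(f) = -50711 is not a perfect square in Q, so the Galois group of f over Q is not contained in A_3 and must be all of S_3. The splitting field has degree |S_3| = 6 over Q, so [K : Q] = 6.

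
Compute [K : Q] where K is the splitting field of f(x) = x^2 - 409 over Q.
[K : Q] = 2

f(x) = x^2 - 409 factors as (x - √409)(x + √409). The splitting field is K = Q(√409). Since 409 is squarefree and > 1, it is not a perfect square, so x^2 - 409 is irreducible over Q and [Q(√409) : Q] = 2. Hence [K : Q] = 2.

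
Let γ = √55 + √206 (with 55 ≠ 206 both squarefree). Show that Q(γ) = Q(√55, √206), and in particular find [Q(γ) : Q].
[Q(γ) : Q] = 4 (equivalently, Q(γ) = Q(√55, √206))

Obviously Q(γ) ⊆ Q(√55, √206), and [Q(√55, √206):Q] = 4 (since 55, 206 are distinct squarefree integers > 1 with 11330 not a perfect square). To show equality we compute the minimal polynomial of γ. From γ = √55 + √206: γ^2 = 55 + 2√(11330) + 206 = 261 + 2√(11330), so γ^2 - 261 = 2√(11330); squaring, (γ^2 - 261)^2 = 4·11330, i.e. γ^4 - 522γ^2 + 68121 - 45320 = 0, i.e. γ^4 - 522γ^2 + 22801 = 0. So γ is a root of x^4 - 522x^2 + 22801. This polynomial is irreducible over Q: it has no rational root (each ±√55 ± √206 is irrational), and any factorization into two quadratics over Q would force √(11330) ∈ Q (pairing opposite roots) or √55, √206 ∈ Q (other pairings), all impossible. Hence [Q(γ):Q] = 4 = [Q(√55, √206):Q], so Q(γ) = Q(√55, √206).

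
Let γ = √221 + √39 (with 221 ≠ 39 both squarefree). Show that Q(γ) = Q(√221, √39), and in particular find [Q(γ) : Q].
[Q(γ) : Q] = 4 (equivalently, Q(γ) = Q(√221, √39))

Obviously Q(γ) ⊆ Q(√221, √39), and [Q(√221, √39):Q] = 4 (since 221, 39 are distinct squarefree integers > 1 with 8619 not a perfect square). To show equality we compute the minimal polynomial of γ. From γ = √221 + √39: γ^2 = 221 + 2√(8619) + 39 = 260 + 2√(8619), so γ^2 - 260 = 2√(8619); squaring, (γ^2 - 260)^2 = 4·8619, i.e. γ^4 - 520γ^2 + 67600 - 34476 = 0, i.e. γ^4 - 520γ^2 + 33124 = 0. So γ is a root of x^4 - 520x^2 + 33124. This polynomial is irreducible over Q: it has no rational root (each ±√221 ± √39 is irrational), and any factorization into two quadratics over Q would force √(8619) ∈ Q (pairing opposite roots) or √221, √39 ∈ Q (other pairings), all impossible. Hence [Q(γ):Q] = 4 = [Q(√221, √39):Q], so Q(γ) = Q(√221, √39).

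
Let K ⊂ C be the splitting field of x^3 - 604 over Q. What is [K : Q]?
[K : Q] = 6

The roots of x^3 - 604 are ∛604, ω∛604, ω^2∛604 where ω = e^(2πi/3) is a primitive cube root of unity, so K = Q(∛604, ω). Now [Q(∛604):Q] = 3 (since 604 is not a perfect cube, x^3 - 604 is irreducible) and [Q(ω):Q] = 2. Both 2 and 3 divide [K:Q], and [K:Q] ≤ 3·2 = 6, so [K:Q] = 6. (Equivalently: Q(∛604) ⊂ R but ω ∉ R, so [K : Q(∛604)] = 2.)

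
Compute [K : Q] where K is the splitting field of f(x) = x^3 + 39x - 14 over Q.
[K : Q] = 6

By the rational root test, any rational root of the monic integer polynomial f(x) = x^3 + 39x - 14 must be an integer dividing the constant term -14, i.e. one of ±{1, 2, 7, 14}. Evaluating: f(1) = 26, f(-1) = -54, f(2) = 72, f(-2) = -100, f(7) = 602, f(-7) = -630, f(14) = 3276, f(-14) = -3304; none is 0, so f has no rational root and is therefore irreducible over Q (a cubic with no linear factor over a field is irreducible). For an irreducible cubic, the Galois group is A_3 or S_3 according as the discriminant disc(f) = -4a^3 - 27b^2 = -4·(39)^3 - 27·(-14)^2 = -242568 is or is not a square in Q. Here disc(f) = -242568 is not a perfect square in Q, so the Galois group of f over Q is not contained in A_3 and must be all of S_3. The splitting field has degree |S_3| = 6 over Q, so [K : Q] = 6.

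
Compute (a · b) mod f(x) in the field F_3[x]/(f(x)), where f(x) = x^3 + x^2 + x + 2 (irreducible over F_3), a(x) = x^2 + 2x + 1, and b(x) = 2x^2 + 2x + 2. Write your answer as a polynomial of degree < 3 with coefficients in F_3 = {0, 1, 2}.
a · b ≡ 2x^2 + x (mod f(x))

Multiply in F_3[x]: a(x)·b(x) = (x^2 + 2x + 1)·(2x^2 + 2x + 2) = 2x^4 + 2x^2 + 2. This has degree ≥ 3, so divide by f(x) over F_3: 2x^4 + 2x^2 + 2 = (2x + 1)·(x^3 + x^2 + x + 2) + (2x^2 + x). Hence a·b ≡ 2x^2 + x (mod f). (F_3[x]/(f) is a field with 3^3 = 27 elements since f is irreducible of degree 3.)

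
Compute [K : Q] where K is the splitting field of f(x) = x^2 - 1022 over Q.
[K : Q] = 2

f(x) = x^2 - 1022 factors as (x - √1022)(x + √1022). The splitting field is K = Q(√1022). Since 1022 is squarefree and > 1, it is not a perfect square, so x^2 - 1022 is irreducible over Q and [Q(√1022) : Q] = 2. Hence [K : Q] = 2.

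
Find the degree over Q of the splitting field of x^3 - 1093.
[K : Q] = 6

The roots of x^3 - 1093 are ∛1093, ω∛1093, ω^2∛1093 where ω = e^(2πi/3) is a primitive cube root of unity, so K = Q(∛1093, ω). Now [Q(∛1093):Q] = 3 (since 1093 is not a perfect cube, x^3 - 1093 is irreducible) and [Q(ω):Q] = 2. Both 2 and 3 divide [K:Q], and [K:Q] ≤ 3·2 = 6, so [K:Q] = 6. (Equivalently: Q(∛1093) ⊂ R but ω ∉ R, so [K : Q(∛1093)] = 2.)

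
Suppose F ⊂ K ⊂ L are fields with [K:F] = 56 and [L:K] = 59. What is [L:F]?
[L:F] = 3304

The tower law says that for any tower of field extensions F ⊂ K ⊂ L with finite degrees, [L:F] = [L:K] · [K:F]. Here this gives [L:F] = 59 · 56 = 3304.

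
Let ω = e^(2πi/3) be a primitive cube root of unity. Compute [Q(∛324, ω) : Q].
[Q(∛324, ω) : Q] = 6

[Q(∛324):Q] = 3 (min poly x^3 - 324, irreducible since 324 is not a perfect cube). [Q(ω):Q] = 2 (min poly x^2 + x + 1). Since Q(∛324) ⊂ R and ω ∉ R, we have ω ∉ Q(∛324), so x^2 + x + 1 remains irreducible over Q(∛324) and [Q(∛324, ω) : Q(∛324)] = 2. By the tower law, [Q(∛324, ω) : Q] = 3 · 2 = 6. (In fact Q(∛324, ω) is the splitting field of x^3 - 324 over Q.)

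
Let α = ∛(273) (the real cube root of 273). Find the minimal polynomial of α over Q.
m_α(x) = x^3 - 273

α satisfies α^3 = 273, so x^3 - 273 annihilates α. By the rational root test, a rational root p/q (in lowest terms) of x^3 - 273 would satisfy p^3 = 273 q^3, forcing q = 1 and p^3 = 273; but 273 is not a perfect cube, contradiction. A monic cubic over Q with no rational root is irreducible (any nontrivial factorization would include a linear factor). Hence x^3 - 273 is the minimal polynomial of α, and in particular [Q(α):Q] = 3.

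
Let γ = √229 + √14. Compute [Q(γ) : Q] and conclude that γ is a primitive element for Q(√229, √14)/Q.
[Q(γ) : Q] = 4 (equivalently, Q(γ) = Q(√229, √14))

Obviously Q(γ) ⊆ Q(√229, √14), and [Q(√229, √14):Q] = 4 (since 229, 14 are distinct squarefree integers > 1 with 3206 not a perfect square). To show equality we compute the minimal polynomial of γ. From γ = √229 + √14: γ^2 = 229 + 2√(3206) + 14 = 243 + 2√(3206), so γ^2 - 243 = 2√(3206); squaring, (γ^2 - 243)^2 = 4·3206, i.e. γ^4 - 486γ^2 + 59049 - 12824 = 0, i.e. γ^4 - 486γ^2 + 46225 = 0. So γ is a root of x^4 - 486x^2 + 46225. This polynomial is irreducible over Q: it has no rational root (each ±√229 ± √14 is irrational), and any factorization into two quadratics over Q would force √(3206) ∈ Q (pairing opposite roots) or √229, √14 ∈ Q (other pairings), all impossible. Hence [Q(γ):Q] = 4 = [Q(√229, √14):Q], so Q(γ) = Q(√229, √14).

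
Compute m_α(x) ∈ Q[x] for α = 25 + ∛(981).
m_α(x) = x^3 - 75x^2 + 1875x - 16606

Set β = α - 25 = ∛(981), so β^3 = 981. Then (α - 25)^3 - 981 = 0, i.e. α is a root of g(x) = (x - 25)^3 - 981 = x^3 - 75x^2 + 1875x - 16606. Since g(x) = h(x - 25) where h(x) = x^3 - 981, and h is irreducible over Q (because 981 is not a perfect cube, so h has no rational root, and a monic cubic with no rational root is irreducible), g is also irreducible (irreducibility is preserved under the substitution x → x - 25). Hence m_α(x) = x^3 - 75x^2 + 1875x - 16606.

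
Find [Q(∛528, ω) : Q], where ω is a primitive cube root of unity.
[Q(∛528, ω) : Q] = 6

[Q(∛528):Q] = 3 (min poly x^3 - 528, irreducible since 528 is not a perfect cube). [Q(ω):Q] = 2 (min poly x^2 + x + 1). Since Q(∛528) ⊂ R and ω ∉ R, we have ω ∉ Q(∛528), so x^2 + x + 1 remains irreducible over Q(∛528) and [Q(∛528, ω) : Q(∛528)] = 2. By the tower law, [Q(∛528, ω) : Q] = 3 · 2 = 6. (In fact Q(∛528, ω) is the splitting field of x^3 - 528 over Q.)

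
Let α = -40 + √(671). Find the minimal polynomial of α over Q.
m_α(x) = x^2 + 80x + 929

From α + 40 = √(671), squaring gives (α + 40)^2 = 671, i.e. α^2 + 80α + 1600 = 671, so α^2 + 80α + 929 = 0. The discriminant of x^2 + 80x + 929 is (80)^2 - 4·(929) = 6400 - 3716 = 2684, and 4·(671) is not a perfect square in Q since 671 is squarefree and ≠ 1. Hence x^2 + 80x + 929 is irreducible over Q and is the minimal polynomial of α.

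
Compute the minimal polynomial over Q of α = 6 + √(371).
m_α(x) = x^2 - 12x - 335

From α - 6 = √(371), squaring gives (α - 6)^2 = 371, i.e. α^2 - 12α + 36 = 371, so α^2 - 12α - 335 = 0. The discriminant of x^2 - 12x - 335 is (-12)^2 - 4·(-335) = 144 + 1340 = 1484, and 4·(371) is not a perfect square in Q since 371 is squarefree and ≠ 1. Hence x^2 - 12x - 335 is irreducible over Q and is the minimal polynomial of α.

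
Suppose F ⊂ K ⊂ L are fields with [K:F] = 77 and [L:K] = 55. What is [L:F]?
[L:F] = 4235

The tower law says that for any tower of field extensions F ⊂ K ⊂ L with finite degrees, [L:F] = [L:K] · [K:F]. Here this gives [L:F] = 55 · 77 = 4235.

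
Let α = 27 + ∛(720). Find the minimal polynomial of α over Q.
m_α(x) = x^3 - 81x^2 + 2187x - 20403

Set β = α - 27 = ∛(720), so β^3 = 720. Then (α - 27)^3 - 720 = 0, i.e. α is a root of g(x) = (x - 27)^3 - 720 = x^3 - 81x^2 + 2187x - 20403. Since g(x) = h(x - 27) where h(x) = x^3 - 720, and h is irreducible over Q (because 720 is not a perfect cube, so h has no rational root, and a monic cubic with no rational root is irreducible), g is also irreducible (irreducibility is preserved under the substitution x → x - 27). Hence m_α(x) = x^3 - 81x^2 + 2187x - 20403.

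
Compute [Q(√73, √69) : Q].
[Q(√73, √69) : Q] = 4

[Q(√73):Q] = 2 (min poly x^2 - 73, irreducible since 73 is squarefree > 1). For the top step, suppose √69 ∈ Q(√73), say √69 = c + d√73 with c, d ∈ Q. Squaring: 69 = c^2 + 73d^2 + 2cd√73. Since √73 ∉ Q this forces 2cd = 0. If d = 0 then √69 = c ∈ Q, contradicting 69 squarefree > 1. If c = 0 then 69 = 73d^2, so 73·69 = (73d)^2 is a perfect square in Q — but 73·69 = 5037 is not a perfect square (since 73 and 69 are distinct squarefree integers). Contradiction. Hence √69 ∉ Q(√73), so x^2 - 69 stays irreducible over Q(√73) and [Q(√73, √69) : Q(√73)] = 2. By the tower law, [Q(√73, √69) : Q] = 2 · 2 = 4.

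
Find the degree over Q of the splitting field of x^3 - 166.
[K : Q] = 6

The roots of x^3 - 166 are ∛166, ω∛166, ω^2∛166 where ω = e^(2πi/3) is a primitive cube root of unity, so K = Q(∛166, ω). Now [Q(∛166):Q] = 3 (since 166 is not a perfect cube, x^3 - 166 is irreducible) and [Q(ω):Q] = 2. Both 2 and 3 divide [K:Q], and [K:Q] ≤ 3·2 = 6, so [K:Q] = 6. (Equivalently: Q(∛166) ⊂ R but ω ∉ R, so [K : Q(∛166)] = 2.)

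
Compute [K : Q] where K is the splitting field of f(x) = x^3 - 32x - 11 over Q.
[K : Q] = 6

By the rational root test, any rational root of the monic integer polynomial f(x) = x^3 - 32x - 11 must be an integer dividing the constant term -11, i.e. one of ±{1, 11}. Evaluating: f(1) = -42, f(-1) = 20, f(11) = 968, f(-11) = -990; none is 0, so f has no rational root and is therefore irreducible over Q (a cubic with no linear factor over a field is irreducible). For an irreducible cubic, the Galois group is A_3 or S_3 according as the discriminant disc(f) = -4a^3 - 27b^2 = -4·(-32)^3 - 27·(-11)^2 = 127805 is or is not a square in Q. Here disc(f) = 127805 is not a perfect square in Q, so the Galois group of f over Q is not contained in A_3 and must be all of S_3. The splitting field has degree |S_3| = 6 over Q, so [K : Q] = 6.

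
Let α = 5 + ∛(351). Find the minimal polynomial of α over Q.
m_α(x) = x^3 - 15x^2 + 75x - 476

Set β = α - 5 = ∛(351), so β^3 = 351. Then (α - 5)^3 - 351 = 0, i.e. α is a root of g(x) = (x - 5)^3 - 351 = x^3 - 15x^2 + 75x - 476. Since g(x) = h(x - 5) where h(x) = x^3 - 351, and h is irreducible over Q (because 351 is not a perfect cube, so h has no rational root, and a monic cubic with no rational root is irreducible), g is also irreducible (irreducibility is preserved under the substitution x → x - 5). Hence m_α(x) = x^3 - 15x^2 + 75x - 476.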